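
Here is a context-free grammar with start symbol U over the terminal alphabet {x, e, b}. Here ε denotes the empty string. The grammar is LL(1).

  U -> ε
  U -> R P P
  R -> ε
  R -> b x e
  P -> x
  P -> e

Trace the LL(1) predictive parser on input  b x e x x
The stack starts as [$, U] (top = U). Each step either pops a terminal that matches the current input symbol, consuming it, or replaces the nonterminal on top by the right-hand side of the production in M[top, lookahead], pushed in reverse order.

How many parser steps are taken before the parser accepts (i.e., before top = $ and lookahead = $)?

9

     Stack        Input        Action
  1  $ U          b x e x x $  expand U -> R P P
  2  $ P P R      b x e x x $  expand R -> b x e
  3  $ P P e x b  b x e x x $  match b
  4  $ P P e x    x e x x $    match x
  5  $ P P e      e x x $      match e
  6  $ P P        x x $        expand P -> x
  7  $ P x        x x $        match x
  8  $ P          x $          expand P -> x
  9  $ x          x $          match x
Accept reached after 9 steps.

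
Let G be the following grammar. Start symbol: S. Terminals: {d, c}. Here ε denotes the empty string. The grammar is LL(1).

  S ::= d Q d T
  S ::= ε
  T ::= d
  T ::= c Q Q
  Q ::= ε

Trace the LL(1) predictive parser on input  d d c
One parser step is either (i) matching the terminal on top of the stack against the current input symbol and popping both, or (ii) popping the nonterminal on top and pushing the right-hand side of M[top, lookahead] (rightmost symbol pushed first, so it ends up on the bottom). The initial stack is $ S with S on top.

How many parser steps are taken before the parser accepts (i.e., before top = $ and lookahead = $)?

     Stack      Input    Action
  1  $ S        d d c $  expand S ::= d Q d T
  2  $ T d Q d  d d c $  match d
  3  $ T d Q    d c $    expand Q ::= ε
  4  $ T d      d c $    match d
  5  $ T        c $      expand T ::= c Q Q
  6  $ Q Q c    c $      match c
  7  $ Q Q      $        expand Q ::= ε
  8  $ Q        $        expand Q ::= ε
Accept reached after 8 steps.

8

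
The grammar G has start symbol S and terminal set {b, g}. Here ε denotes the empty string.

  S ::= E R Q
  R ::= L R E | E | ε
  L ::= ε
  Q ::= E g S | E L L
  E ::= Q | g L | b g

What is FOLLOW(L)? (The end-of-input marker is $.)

FIRST(L) = {ε}
FIRST(S) = {b, g}  (via E R Q)
FIRST(R) = {ε, b, g}  (via L R E, E)
FIRST(Q) = {b, g}  (via E g S, E L L)
FIRST(E) = {b, g}  (via Q)
FOLLOW(S) includes $ since S is the start symbol.
FOLLOW(R): in S::=E R Q, R is followed by Q with FIRST {b, g}; in R::=L R E, R is followed by E with FIRST {b, g}. Thus FOLLOW(R) = {b, g}.
FOLLOW(S): in Q::=E g S, the suffix after S is empty, so FOLLOW(S) ⊇ FOLLOW(Q) = {$, b, g}. Thus FOLLOW(S) = {$, b, g}.
FOLLOW(L): in R::=L R E, L is followed by R E with FIRST {b, g}; in Q::=E L L (occurrence 1), L is followed by L with FIRST {ε}; in Q::=E L L (occurrence 1), the suffix after L is nullable, so FOLLOW(L) ⊇ FOLLOW(Q) = {$, b, g}; in Q::=E L L (occurrence 2), the suffix after L is empty, so FOLLOW(L) ⊇ FOLLOW(Q) = {$, b, g}; in E::=g L, the suffix after L is empty, so FOLLOW(L) ⊇ FOLLOW(E) = {$, b, g}. Thus FOLLOW(L) = {$, b, g}.
FOLLOW(Q): in S::=E R Q, the suffix after Q is empty, so FOLLOW(Q) ⊇ FOLLOW(S) = {$, b, g}; in E::=Q, the suffix after Q is empty, so FOLLOW(Q) ⊇ FOLLOW(E) = {$, b, g}. Thus FOLLOW(Q) = {$, b, g}.
FOLLOW(E): in S::=E R Q, E is followed by R Q with FIRST {b, g}; in R::=L R E, the suffix after E is empty, so FOLLOW(E) ⊇ FOLLOW(R) = {b, g}; in R::=E, the suffix after E is empty, so FOLLOW(E) ⊇ FOLLOW(R) = {b, g}; in Q::=E g S, E is followed by g S with FIRST {g}; in Q::=E L L, E is followed by L L with FIRST {ε}; in Q::=E L L, the suffix after E is nullable, so FOLLOW(E) ⊇ FOLLOW(Q) = {$, b, g}. Thus FOLLOW(E) = {$, b, g}.

{$, b, g}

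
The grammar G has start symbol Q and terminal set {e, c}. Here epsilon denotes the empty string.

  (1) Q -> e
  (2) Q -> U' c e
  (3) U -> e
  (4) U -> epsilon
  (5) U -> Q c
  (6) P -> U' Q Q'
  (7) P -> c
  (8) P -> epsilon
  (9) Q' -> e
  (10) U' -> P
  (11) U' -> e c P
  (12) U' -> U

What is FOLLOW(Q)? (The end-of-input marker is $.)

{$, c, e}

FIRST(Q') = {e}
FIRST(Q) = {c, e}  (via U' c e)
FIRST(U) = {epsilon, c, e}  (via Q c)
FIRST(P) = {epsilon, c, e}  (via U' Q Q')
FIRST(U') = {epsilon, c, e}  (via P, U)
FOLLOW(Q) includes $ since Q is the start symbol.
FOLLOW(Q): in U->Q c, Q is followed by c with FIRST {c}; in P->U' Q Q', Q is followed by Q' with FIRST {e}. Thus FOLLOW(Q) = {$, c, e}.
FOLLOW(U'): in Q->U' c e, U' is followed by c e with FIRST {c}; in P->U' Q Q', U' is followed by Q Q' with FIRST {c, e}. Thus FOLLOW(U') = {c, e}.
FOLLOW(U): in U'->U, the suffix after U is empty, so FOLLOW(U) ⊇ FOLLOW(U') = {c, e}. Thus FOLLOW(U) = {c, e}.
FOLLOW(P): in U'->P, the suffix after P is empty, so FOLLOW(P) ⊇ FOLLOW(U') = {c, e}; in U'->e c P, the suffix after P is empty, so FOLLOW(P) ⊇ FOLLOW(U') = {c, e}. Thus FOLLOW(P) = {c, e}.
FOLLOW(Q'): in P->U' Q Q', the suffix after Q' is empty, so FOLLOW(Q') ⊇ FOLLOW(P) = {c, e}. Thus FOLLOW(Q') = {c, e}.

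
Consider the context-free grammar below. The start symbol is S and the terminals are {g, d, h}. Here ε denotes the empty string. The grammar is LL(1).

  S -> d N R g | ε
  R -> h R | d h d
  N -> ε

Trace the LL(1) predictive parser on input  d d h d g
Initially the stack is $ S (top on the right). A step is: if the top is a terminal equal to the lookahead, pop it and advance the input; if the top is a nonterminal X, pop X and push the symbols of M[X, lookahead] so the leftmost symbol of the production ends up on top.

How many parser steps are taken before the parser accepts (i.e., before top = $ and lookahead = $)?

8

step 1: stack=$ S  input=d d h d g $  — expand S -> d N R g
step 2: stack=$ g R N d  input=d d h d g $  — match d
step 3: stack=$ g R N  input=d h d g $  — expand N -> ε
step 4: stack=$ g R  input=d h d g $  — expand R -> d h d
step 5: stack=$ g d h d  input=d h d g $  — match d
step 6: stack=$ g d h  input=h d g $  — match h
step 7: stack=$ g d  input=d g $  — match d
step 8: stack=$ g  input=g $  — match g
Accept reached after 8 steps.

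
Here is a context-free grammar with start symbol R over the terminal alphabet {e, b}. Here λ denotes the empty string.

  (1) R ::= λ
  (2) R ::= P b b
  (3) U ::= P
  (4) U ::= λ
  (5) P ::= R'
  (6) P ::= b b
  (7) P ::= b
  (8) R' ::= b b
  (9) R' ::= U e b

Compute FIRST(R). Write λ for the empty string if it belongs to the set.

{λ, b, e}

FIRST(R) = {λ, b, e}  (via P b b)
FIRST(U) = {λ, b, e}  (via P)
FIRST(R') = {b, e}  (via U e b)
FIRST(P) = {b, e}  (via R')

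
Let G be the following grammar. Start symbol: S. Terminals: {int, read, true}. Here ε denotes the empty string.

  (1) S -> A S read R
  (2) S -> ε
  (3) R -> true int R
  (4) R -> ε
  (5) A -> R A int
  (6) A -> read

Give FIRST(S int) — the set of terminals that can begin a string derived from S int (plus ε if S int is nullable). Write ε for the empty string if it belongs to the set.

{int, read, true}

FIRST(R) = {ε, true}
FIRST(A) = {read, true}  (via R A int)
FIRST(S) = {ε, read, true}  (via A S read R)
FIRST(S int): take FIRST of each symbol in turn, carrying on past any symbol whose FIRST contains ε; result {int, read, true}.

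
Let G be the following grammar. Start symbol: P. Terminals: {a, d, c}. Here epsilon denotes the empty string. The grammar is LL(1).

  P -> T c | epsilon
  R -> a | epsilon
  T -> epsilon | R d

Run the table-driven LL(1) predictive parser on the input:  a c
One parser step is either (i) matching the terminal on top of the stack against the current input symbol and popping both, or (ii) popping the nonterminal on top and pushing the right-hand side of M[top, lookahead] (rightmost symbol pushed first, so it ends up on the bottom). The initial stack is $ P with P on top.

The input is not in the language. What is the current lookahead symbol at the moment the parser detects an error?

step 1: stack=$ P  input=a c $  — expand P -> T c
step 2: stack=$ c T  input=a c $  — expand T -> R d
step 3: stack=$ c d R  input=a c $  — expand R -> a
step 4: stack=$ c d a  input=a c $  — match a
step 5: stack=$ c d  input=c $  — error: top is terminal d but lookahead is c

c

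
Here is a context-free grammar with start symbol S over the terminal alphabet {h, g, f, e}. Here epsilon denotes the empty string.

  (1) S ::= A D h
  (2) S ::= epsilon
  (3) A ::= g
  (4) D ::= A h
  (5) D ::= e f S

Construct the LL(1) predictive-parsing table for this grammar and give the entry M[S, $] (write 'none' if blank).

FIRST(A) = {g}
FIRST(S) = {epsilon, g}  (via A D h)
FIRST(D) = {e, g}  (via A h)
FOLLOW(S) includes $ since S is the start symbol.
FOLLOW(D): in S::=A D h, D is followed by h with FIRST {h}. Thus FOLLOW(D) = {h}.
FOLLOW(S): in D::=e f S, the suffix after S is empty, so FOLLOW(S) ⊇ FOLLOW(D) = {h}. Thus FOLLOW(S) = {$, h}.
For S ::= A D h: FIRST(A D h) = {g}, so it goes in M[S, t] for t ∈ {g}.
For S ::= epsilon: FIRST(epsilon) = {epsilon}, so it goes in M[S, t] for t ∈ {}; since epsilon ∈ FIRST, also for every t ∈ FOLLOW(S) = {$, h}.

S ::= epsilon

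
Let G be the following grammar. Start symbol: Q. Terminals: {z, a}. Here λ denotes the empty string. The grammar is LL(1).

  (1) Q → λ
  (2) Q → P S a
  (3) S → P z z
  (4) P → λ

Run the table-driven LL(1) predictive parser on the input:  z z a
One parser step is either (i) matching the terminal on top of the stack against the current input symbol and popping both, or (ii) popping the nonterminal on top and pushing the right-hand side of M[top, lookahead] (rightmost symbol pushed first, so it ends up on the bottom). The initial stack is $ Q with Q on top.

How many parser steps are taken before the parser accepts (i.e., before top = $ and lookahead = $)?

     Stack      Input    Action
  1  $ Q        z z a $  expand Q → P S a
  2  $ a S P    z z a $  expand P → λ
  3  $ a S      z z a $  expand S → P z z
  4  $ a z z P  z z a $  expand P → λ
  5  $ a z z    z z a $  match z
  6  $ a z      z a $    match z
  7  $ a        a $      match a
Accept reached after 7 steps.

7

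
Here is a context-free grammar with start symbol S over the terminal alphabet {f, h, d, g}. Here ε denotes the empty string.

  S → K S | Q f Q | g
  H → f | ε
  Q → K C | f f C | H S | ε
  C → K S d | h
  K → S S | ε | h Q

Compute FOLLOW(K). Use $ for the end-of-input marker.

FIRST(H) = {ε, f}
FIRST(S) = {f, g, h}  (via K S, Q f Q)
FIRST(K) = {ε, f, g, h}  (via S S)
FIRST(C) = {f, g, h}  (via K S d)
FIRST(Q) = {ε, f, g, h}  (via K C, H S)
FOLLOW(S) includes $ since S is the start symbol.
FOLLOW(H): in Q→H S, H is followed by S with FIRST {f, g, h}. Thus FOLLOW(H) = {f, g, h}.
FOLLOW(K): in S→K S, K is followed by S with FIRST {f, g, h}; in Q→K C, K is followed by C with FIRST {f, g, h}; in C→K S d, K is followed by S d with FIRST {f, g, h}. Thus FOLLOW(K) = {f, g, h}.
FOLLOW(S): in S→K S, the suffix after S is empty (adds nothing new); in Q→H S, the suffix after S is empty, so FOLLOW(S) ⊇ FOLLOW(Q) = {$, d, f, g, h}; in C→K S d, S is followed by d with FIRST {d}; in K→S S (occurrence 1), S is followed by S with FIRST {f, g, h}; in K→S S (occurrence 2), the suffix after S is empty, so FOLLOW(S) ⊇ FOLLOW(K) = {f, g, h}. Thus FOLLOW(S) = {$, d, f, g, h}.
FOLLOW(Q): in S→Q f Q (occurrence 1), Q is followed by f Q with FIRST {f}; in S→Q f Q (occurrence 2), the suffix after Q is empty, so FOLLOW(Q) ⊇ FOLLOW(S) = {$, d, f, g, h}; in K→h Q, the suffix after Q is empty, so FOLLOW(Q) ⊇ FOLLOW(K) = {f, g, h}. Thus FOLLOW(Q) = {$, d, f, g, h}.
FOLLOW(C): in Q→K C, the suffix after C is empty, so FOLLOW(C) ⊇ FOLLOW(Q) = {$, d, f, g, h}; in Q→f f C, the suffix after C is empty, so FOLLOW(C) ⊇ FOLLOW(Q) = {$, d, f, g, h}. Thus FOLLOW(C) = {$, d, f, g, h}.

{f, g, h}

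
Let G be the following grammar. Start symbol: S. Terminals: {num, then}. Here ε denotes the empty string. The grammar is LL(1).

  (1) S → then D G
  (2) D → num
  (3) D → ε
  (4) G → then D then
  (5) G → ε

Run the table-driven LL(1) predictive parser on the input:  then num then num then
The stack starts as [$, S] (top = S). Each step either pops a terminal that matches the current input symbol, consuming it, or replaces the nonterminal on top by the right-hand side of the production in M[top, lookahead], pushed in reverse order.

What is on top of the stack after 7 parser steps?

step 1: stack=$ S  input=then num then num then $  — expand S → then D G
step 2: stack=$ G D then  input=then num then num then $  — match then
step 3: stack=$ G D  input=num then num then $  — expand D → num
step 4: stack=$ G num  input=num then num then $  — match num
step 5: stack=$ G  input=then num then $  — expand G → then D then
step 6: stack=$ then D then  input=then num then $  — match then
step 7: stack=$ then D  input=num then $  — expand D → num
Stack after step 7: $ then num (top = num).

num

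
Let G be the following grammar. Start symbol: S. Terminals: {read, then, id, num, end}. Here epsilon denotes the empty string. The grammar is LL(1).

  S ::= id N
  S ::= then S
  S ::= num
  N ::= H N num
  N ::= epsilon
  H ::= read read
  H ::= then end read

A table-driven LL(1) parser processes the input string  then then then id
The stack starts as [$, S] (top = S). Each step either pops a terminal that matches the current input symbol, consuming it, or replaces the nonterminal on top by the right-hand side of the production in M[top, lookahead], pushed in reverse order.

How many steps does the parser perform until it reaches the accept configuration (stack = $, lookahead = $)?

     Stack     Input                Action
  1  $ S       then then then id $  expand S ::= then S
  2  $ S then  then then then id $  match then
  3  $ S       then then id $       expand S ::= then S
  4  $ S then  then then id $       match then
  5  $ S       then id $            expand S ::= then S
  6  $ S then  then id $            match then
  7  $ S       id $                 expand S ::= id N
  8  $ N id    id $                 match id
  9  $ N       $                    expand N ::= epsilon
Accept reached after 9 steps.

9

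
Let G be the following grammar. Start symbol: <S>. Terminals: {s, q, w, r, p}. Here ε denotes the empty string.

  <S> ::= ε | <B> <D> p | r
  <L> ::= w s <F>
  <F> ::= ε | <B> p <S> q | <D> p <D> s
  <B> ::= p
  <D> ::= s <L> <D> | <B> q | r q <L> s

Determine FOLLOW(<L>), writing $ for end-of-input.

FIRST(<L>): from <L>::=w s <F> we get {w}. So FIRST(<L>) = {w}.
FIRST(<B>): from <B>::=p we get {p}. So FIRST(<B>) = {p}.
FIRST(<S>): from <S>::=ε we get {ε}; from <S>::=<B> <D> p we get {p}; from <S>::=r we get {r}. So FIRST(<S>) = {ε, p, r}.
FIRST(<D>): from <D>::=s <L> <D> we get {s}; from <D>::=<B> q we get {p}; from <D>::=r q <L> s we get {r}. So FIRST(<D>) = {p, r, s}.
FIRST(<F>): from <F>::=ε we get {ε}; from <F>::=<B> p <S> q we get {p}; from <F>::=<D> p <D> s we get {p, r, s}. So FIRST(<F>) = {ε, p, r, s}.
FOLLOW(<S>) includes $ since <S> is the start symbol.
FOLLOW(<S>): in <F>::=<B> p <S> q, <S> is followed by q with FIRST {q}. Thus FOLLOW(<S>) = {$, q}.
FOLLOW(<L>): in <D>::=s <L> <D>, <L> is followed by <D> with FIRST {p, r, s}; in <D>::=r q <L> s, <L> is followed by s with FIRST {s}. Thus FOLLOW(<L>) = {p, r, s}.
FOLLOW(<F>): in <L>::=w s <F>, the suffix after <F> is empty, so FOLLOW(<F>) ⊇ FOLLOW(<L>) = {p, r, s}. Thus FOLLOW(<F>) = {p, r, s}.
FOLLOW(<B>): in <S>::=<B> <D> p, <B> is followed by <D> p with FIRST {p, r, s}; in <F>::=<B> p <S> q, <B> is followed by p <S> q with FIRST {p}; in <D>::=<B> q, <B> is followed by q with FIRST {q}. Thus FOLLOW(<B>) = {p, q, r, s}.
FOLLOW(<D>): in <S>::=<B> <D> p, <D> is followed by p with FIRST {p}; in <F>::=<D> p <D> s (occurrence 1), <D> is followed by p <D> s with FIRST {p}; in <F>::=<D> p <D> s (occurrence 2), <D> is followed by s with FIRST {s}; in <D>::=s <L> <D>, the suffix after <D> is empty (adds nothing new). Thus FOLLOW(<D>) = {p, s}.

{p, r, s}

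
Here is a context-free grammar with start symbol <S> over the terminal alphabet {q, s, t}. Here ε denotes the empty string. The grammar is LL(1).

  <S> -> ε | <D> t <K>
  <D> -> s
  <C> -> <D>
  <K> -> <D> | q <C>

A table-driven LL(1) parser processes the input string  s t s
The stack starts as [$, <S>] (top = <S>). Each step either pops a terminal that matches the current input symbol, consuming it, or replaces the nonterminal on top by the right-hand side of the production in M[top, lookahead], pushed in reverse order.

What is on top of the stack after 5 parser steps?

     Stack        Input    Action
  1  $ <S>        s t s $  expand <S> -> <D> t <K>
  2  $ <K> t <D>  s t s $  expand <D> -> s
  3  $ <K> t s    s t s $  match s
  4  $ <K> t      t s $    match t
  5  $ <K>        s $      expand <K> -> <D>
Stack after step 5: $ <D> (top = <D>).

<D>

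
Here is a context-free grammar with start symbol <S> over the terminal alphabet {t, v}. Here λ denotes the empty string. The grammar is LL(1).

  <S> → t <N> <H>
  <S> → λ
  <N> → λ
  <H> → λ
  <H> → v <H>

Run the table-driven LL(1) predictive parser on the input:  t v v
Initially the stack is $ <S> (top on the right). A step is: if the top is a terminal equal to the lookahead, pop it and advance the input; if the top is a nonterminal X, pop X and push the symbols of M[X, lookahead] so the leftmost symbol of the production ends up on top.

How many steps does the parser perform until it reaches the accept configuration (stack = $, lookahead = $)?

8

     Stack        Input    Action
  1  $ <S>        t v v $  expand <S> → t <N> <H>
  2  $ <H> <N> t  t v v $  match t
  3  $ <H> <N>    v v $    expand <N> → λ
  4  $ <H>        v v $    expand <H> → v <H>
  5  $ <H> v      v v $    match v
  6  $ <H>        v $      expand <H> → v <H>
  7  $ <H> v      v $      match v
  8  $ <H>        $        expand <H> → λ
Accept reached after 8 steps.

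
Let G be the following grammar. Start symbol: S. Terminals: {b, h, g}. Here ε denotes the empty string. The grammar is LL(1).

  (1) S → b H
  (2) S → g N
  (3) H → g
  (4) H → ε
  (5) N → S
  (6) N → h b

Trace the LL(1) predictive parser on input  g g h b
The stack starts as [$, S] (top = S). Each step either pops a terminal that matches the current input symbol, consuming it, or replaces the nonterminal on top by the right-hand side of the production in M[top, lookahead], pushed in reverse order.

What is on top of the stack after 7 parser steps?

b

step 1: stack=$ S  input=g g h b $  — expand S → g N
step 2: stack=$ N g  input=g g h b $  — match g
step 3: stack=$ N  input=g h b $  — expand N → S
step 4: stack=$ S  input=g h b $  — expand S → g N
step 5: stack=$ N g  input=g h b $  — match g
step 6: stack=$ N  input=h b $  — expand N → h b
step 7: stack=$ b h  input=h b $  — match h
Stack after step 7: $ b (top = b).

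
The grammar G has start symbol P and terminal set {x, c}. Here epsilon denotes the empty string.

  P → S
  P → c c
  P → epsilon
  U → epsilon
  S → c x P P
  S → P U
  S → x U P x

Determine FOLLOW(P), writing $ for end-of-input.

{$, c, x}

FIRST(U): from U→epsilon we get {epsilon}. So FIRST(U) = {epsilon}.
FIRST(P): from P→S we get {epsilon, c, x}; from P→c c we get {c}; from P→epsilon we get {epsilon}. So FIRST(P) = {epsilon, c, x}.
FIRST(S): from S→c x P P we get {c}; from S→P U we get {epsilon, c, x}; from S→x U P x we get {x}. So FIRST(S) = {epsilon, c, x}.
FOLLOW(P) includes $ since P is the start symbol.
FOLLOW(P): in S→c x P P (occurrence 1), P is followed by P with FIRST {epsilon, c, x}; in S→c x P P (occurrence 1), the suffix after P is nullable, so FOLLOW(P) ⊇ FOLLOW(S) = {$, c, x}; in S→c x P P (occurrence 2), the suffix after P is empty, so FOLLOW(P) ⊇ FOLLOW(S) = {$, c, x}; in S→P U, P is followed by U with FIRST {epsilon}; in S→P U, the suffix after P is nullable, so FOLLOW(P) ⊇ FOLLOW(S) = {$, c, x}; in S→x U P x, P is followed by x with FIRST {x}. Thus FOLLOW(P) = {$, c, x}.
FOLLOW(S): in P→S, the suffix after S is empty, so FOLLOW(S) ⊇ FOLLOW(P) = {$, c, x}. Thus FOLLOW(S) = {$, c, x}.
FOLLOW(U): in S→P U, the suffix after U is empty, so FOLLOW(U) ⊇ FOLLOW(S) = {$, c, x}; in S→x U P x, U is followed by P x with FIRST {c, x}. Thus FOLLOW(U) = {$, c, x}.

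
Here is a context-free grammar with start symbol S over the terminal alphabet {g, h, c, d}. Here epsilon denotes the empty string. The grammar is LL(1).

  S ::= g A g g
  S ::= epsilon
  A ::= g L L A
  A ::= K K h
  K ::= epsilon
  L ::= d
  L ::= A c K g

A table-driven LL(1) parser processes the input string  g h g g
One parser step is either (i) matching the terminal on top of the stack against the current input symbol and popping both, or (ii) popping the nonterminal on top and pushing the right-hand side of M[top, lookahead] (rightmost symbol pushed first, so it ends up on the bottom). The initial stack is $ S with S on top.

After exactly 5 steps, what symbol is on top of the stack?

h

step 1: stack=$ S  input=g h g g $  — expand S ::= g A g g
step 2: stack=$ g g A g  input=g h g g $  — match g
step 3: stack=$ g g A  input=h g g $  — expand A ::= K K h
step 4: stack=$ g g h K K  input=h g g $  — expand K ::= epsilon
step 5: stack=$ g g h K  input=h g g $  — expand K ::= epsilon
Stack after step 5: $ g g h (top = h).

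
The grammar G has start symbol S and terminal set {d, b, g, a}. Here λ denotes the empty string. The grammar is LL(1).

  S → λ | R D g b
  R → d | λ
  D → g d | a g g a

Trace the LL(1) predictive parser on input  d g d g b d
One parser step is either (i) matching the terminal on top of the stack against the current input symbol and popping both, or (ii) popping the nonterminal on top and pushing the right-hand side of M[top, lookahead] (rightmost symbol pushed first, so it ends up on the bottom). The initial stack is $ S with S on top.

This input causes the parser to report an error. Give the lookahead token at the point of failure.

d

step 1: stack=$ S  input=d g d g b d $  — expand S → R D g b
step 2: stack=$ b g D R  input=d g d g b d $  — expand R → d
step 3: stack=$ b g D d  input=d g d g b d $  — match d
step 4: stack=$ b g D  input=g d g b d $  — expand D → g d
step 5: stack=$ b g d g  input=g d g b d $  — match g
step 6: stack=$ b g d  input=d g b d $  — match d
step 7: stack=$ b g  input=g b d $  — match g
step 8: stack=$ b  input=b d $  — match b
step 9: stack=$  input=d $  — error: stack empty but input remains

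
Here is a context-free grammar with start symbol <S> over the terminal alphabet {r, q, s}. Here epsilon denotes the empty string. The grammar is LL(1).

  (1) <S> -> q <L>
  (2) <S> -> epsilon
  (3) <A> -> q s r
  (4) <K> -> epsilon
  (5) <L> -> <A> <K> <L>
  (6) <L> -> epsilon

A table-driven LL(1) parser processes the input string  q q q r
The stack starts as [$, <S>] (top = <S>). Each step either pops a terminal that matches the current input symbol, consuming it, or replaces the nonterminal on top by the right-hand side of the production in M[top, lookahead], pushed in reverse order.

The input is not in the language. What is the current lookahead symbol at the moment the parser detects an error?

     Stack            Input      Action
  1  $ <S>            q q q r $  expand <S> -> q <L>
  2  $ <L> q          q q q r $  match q
  3  $ <L>            q q r $    expand <L> -> <A> <K> <L>
  4  $ <L> <K> <A>    q q r $    expand <A> -> q s r
  5  $ <L> <K> r s q  q q r $    match q
  6  $ <L> <K> r s    q r $      error: top is terminal s but lookahead is q

q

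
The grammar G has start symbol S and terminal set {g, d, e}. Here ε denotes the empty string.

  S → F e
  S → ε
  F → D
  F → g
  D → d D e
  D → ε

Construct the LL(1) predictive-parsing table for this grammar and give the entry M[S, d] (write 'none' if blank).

S → F e

FIRST(D) = {ε, d}
FIRST(F) = {ε, d, g}  (via D)
FIRST(S) = {ε, d, e, g}  (via F e)
FOLLOW(S) includes $ since S is the start symbol.
FOLLOW(S): S appears on no right-hand side. Thus FOLLOW(S) = {$}.
For S → F e: FIRST(F e) = {d, e, g}, so it goes in M[S, t] for t ∈ {d, e, g}.
For S → ε: FIRST(ε) = {ε}, so it goes in M[S, t] for t ∈ {}; since ε ∈ FIRST, also for every t ∈ FOLLOW(S) = {$}.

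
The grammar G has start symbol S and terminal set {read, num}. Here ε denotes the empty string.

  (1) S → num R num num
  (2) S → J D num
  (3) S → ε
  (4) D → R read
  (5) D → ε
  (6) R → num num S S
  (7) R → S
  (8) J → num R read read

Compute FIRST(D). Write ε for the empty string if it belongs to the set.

{ε, num, read}

FIRST(J): from J→num R read read we get {num}. So FIRST(J) = {num}.
FIRST(S): from S→num R num num we get {num}; from S→J D num we get {num}; from S→ε we get {ε}. So FIRST(S) = {ε, num}.
FIRST(R): from R→num num S S we get {num}; from R→S we get {ε, num}. So FIRST(R) = {ε, num}.
FIRST(D): from D→R read we get {num, read}; from D→ε we get {ε}. So FIRST(D) = {ε, num, read}.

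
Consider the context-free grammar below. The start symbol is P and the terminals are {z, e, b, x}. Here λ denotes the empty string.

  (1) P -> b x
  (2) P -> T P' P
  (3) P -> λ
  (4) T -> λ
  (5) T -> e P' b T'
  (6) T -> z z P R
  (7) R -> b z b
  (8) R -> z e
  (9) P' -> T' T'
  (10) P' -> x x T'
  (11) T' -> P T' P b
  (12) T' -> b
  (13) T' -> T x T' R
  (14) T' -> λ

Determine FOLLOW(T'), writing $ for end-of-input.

{$, b, e, x, z}

FIRST(T): from T->λ we get {λ}; from T->e P' b T' we get {e}; from T->z z P R we get {z}. So FIRST(T) = {λ, e, z}.
FIRST(R): from R->b z b we get {b}; from R->z e we get {z}. So FIRST(R) = {b, z}.
FIRST(P): from P->b x we get {b}; from P->T P' P we get {λ, b, e, x, z}; from P->λ we get {λ}. So FIRST(P) = {λ, b, e, x, z}.
FIRST(T'): from T'->P T' P b we get {b, e, x, z}; from T'->b we get {b}; from T'->T x T' R we get {e, x, z}; from T'->λ we get {λ}. So FIRST(T') = {λ, b, e, x, z}.
FIRST(P'): from P'->T' T' we get {λ, b, e, x, z}; from P'->x x T' we get {x}. So FIRST(P') = {λ, b, e, x, z}.
FOLLOW(P) includes $ since P is the start symbol.
FOLLOW(P): in P->T P' P, the suffix after P is empty (adds nothing new); in T->z z P R, P is followed by R with FIRST {b, z}; in T'->P T' P b (occurrence 1), P is followed by T' P b with FIRST {b, e, x, z}; in T'->P T' P b (occurrence 2), P is followed by b with FIRST {b}. Thus FOLLOW(P) = {$, b, e, x, z}.
FOLLOW(T): in P->T P' P, T is followed by P' P with FIRST {λ, b, e, x, z}; in P->T P' P, the suffix after T is nullable, so FOLLOW(T) ⊇ FOLLOW(P) = {$, b, e, x, z}; in T'->T x T' R, T is followed by x T' R with FIRST {x}. Thus FOLLOW(T) = {$, b, e, x, z}.
FOLLOW(P'): in P->T P' P, P' is followed by P with FIRST {λ, b, e, x, z}; in P->T P' P, the suffix after P' is nullable, so FOLLOW(P') ⊇ FOLLOW(P) = {$, b, e, x, z}; in T->e P' b T', P' is followed by b T' with FIRST {b}. Thus FOLLOW(P') = {$, b, e, x, z}.
FOLLOW(T'): in T->e P' b T', the suffix after T' is empty, so FOLLOW(T') ⊇ FOLLOW(T) = {$, b, e, x, z}; in P'->T' T' (occurrence 1), T' is followed by T' with FIRST {λ, b, e, x, z}; in P'->T' T' (occurrence 1), the suffix after T' is nullable, so FOLLOW(T') ⊇ FOLLOW(P') = {$, b, e, x, z}; in P'->T' T' (occurrence 2), the suffix after T' is empty, so FOLLOW(T') ⊇ FOLLOW(P') = {$, b, e, x, z}; in P'->x x T', the suffix after T' is empty, so FOLLOW(T') ⊇ FOLLOW(P') = {$, b, e, x, z}; in T'->P T' P b, T' is followed by P b with FIRST {b, e, x, z}; in T'->T x T' R, T' is followed by R with FIRST {b, z}. Thus FOLLOW(T') = {$, b, e, x, z}.
FOLLOW(R): in T->z z P R, the suffix after R is empty, so FOLLOW(R) ⊇ FOLLOW(T) = {$, b, e, x, z}; in T'->T x T' R, the suffix after R is empty, so FOLLOW(R) ⊇ FOLLOW(T') = {$, b, e, x, z}. Thus FOLLOW(R) = {$, b, e, x, z}.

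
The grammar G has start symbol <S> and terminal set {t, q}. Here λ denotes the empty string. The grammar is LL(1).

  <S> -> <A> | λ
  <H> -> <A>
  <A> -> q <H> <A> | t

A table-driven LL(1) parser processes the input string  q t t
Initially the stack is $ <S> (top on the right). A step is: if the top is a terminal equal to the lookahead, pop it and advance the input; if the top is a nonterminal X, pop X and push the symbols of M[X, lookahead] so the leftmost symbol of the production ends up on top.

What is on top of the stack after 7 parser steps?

step 1: stack=$ <S>  input=q t t $  — expand <S> -> <A>
step 2: stack=$ <A>  input=q t t $  — expand <A> -> q <H> <A>
step 3: stack=$ <A> <H> q  input=q t t $  — match q
step 4: stack=$ <A> <H>  input=t t $  — expand <H> -> <A>
step 5: stack=$ <A> <A>  input=t t $  — expand <A> -> t
step 6: stack=$ <A> t  input=t t $  — match t
step 7: stack=$ <A>  input=t $  — expand <A> -> t
Stack after step 7: $ t (top = t).

t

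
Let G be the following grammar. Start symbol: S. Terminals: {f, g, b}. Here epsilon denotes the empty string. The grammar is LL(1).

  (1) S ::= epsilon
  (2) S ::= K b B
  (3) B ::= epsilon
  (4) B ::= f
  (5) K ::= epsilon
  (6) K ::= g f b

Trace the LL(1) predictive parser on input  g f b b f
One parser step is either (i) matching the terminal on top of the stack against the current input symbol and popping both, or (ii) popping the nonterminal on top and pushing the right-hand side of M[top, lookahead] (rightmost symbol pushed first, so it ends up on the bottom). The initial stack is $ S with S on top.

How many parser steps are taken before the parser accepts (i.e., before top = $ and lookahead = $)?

     Stack        Input        Action
  1  $ S          g f b b f $  expand S ::= K b B
  2  $ B b K      g f b b f $  expand K ::= g f b
  3  $ B b b f g  g f b b f $  match g
  4  $ B b b f    f b b f $    match f
  5  $ B b b      b b f $      match b
  6  $ B b        b f $        match b
  7  $ B          f $          expand B ::= f
  8  $ f          f $          match f
Accept reached after 8 steps.

8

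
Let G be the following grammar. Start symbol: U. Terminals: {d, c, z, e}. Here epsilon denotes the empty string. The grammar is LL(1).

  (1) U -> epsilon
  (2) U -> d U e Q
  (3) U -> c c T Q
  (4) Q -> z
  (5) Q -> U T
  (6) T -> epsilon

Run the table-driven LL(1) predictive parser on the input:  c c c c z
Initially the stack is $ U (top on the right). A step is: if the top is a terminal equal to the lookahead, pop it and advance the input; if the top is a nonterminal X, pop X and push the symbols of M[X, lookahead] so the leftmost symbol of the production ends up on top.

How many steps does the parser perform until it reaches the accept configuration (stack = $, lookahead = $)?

12

step 1: stack=$ U  input=c c c c z $  — expand U -> c c T Q
step 2: stack=$ Q T c c  input=c c c c z $  — match c
step 3: stack=$ Q T c  input=c c c z $  — match c
step 4: stack=$ Q T  input=c c z $  — expand T -> epsilon
step 5: stack=$ Q  input=c c z $  — expand Q -> U T
step 6: stack=$ T U  input=c c z $  — expand U -> c c T Q
step 7: stack=$ T Q T c c  input=c c z $  — match c
step 8: stack=$ T Q T c  input=c z $  — match c
step 9: stack=$ T Q T  input=z $  — expand T -> epsilon
step 10: stack=$ T Q  input=z $  — expand Q -> z
step 11: stack=$ T z  input=z $  — match z
step 12: stack=$ T  input=$  — expand T -> epsilon
Accept reached after 12 steps.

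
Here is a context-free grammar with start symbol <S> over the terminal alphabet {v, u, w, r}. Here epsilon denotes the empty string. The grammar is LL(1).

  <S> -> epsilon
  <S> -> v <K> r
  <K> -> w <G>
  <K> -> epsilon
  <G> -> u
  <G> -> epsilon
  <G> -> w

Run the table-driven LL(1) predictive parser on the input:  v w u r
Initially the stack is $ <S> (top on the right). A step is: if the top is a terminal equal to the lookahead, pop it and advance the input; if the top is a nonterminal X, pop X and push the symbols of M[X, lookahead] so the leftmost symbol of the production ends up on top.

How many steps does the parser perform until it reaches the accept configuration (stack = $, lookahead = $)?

     Stack      Input      Action
  1  $ <S>      v w u r $  expand <S> -> v <K> r
  2  $ r <K> v  v w u r $  match v
  3  $ r <K>    w u r $    expand <K> -> w <G>
  4  $ r <G> w  w u r $    match w
  5  $ r <G>    u r $      expand <G> -> u
  6  $ r u      u r $      match u
  7  $ r        r $        match r
Accept reached after 7 steps.

7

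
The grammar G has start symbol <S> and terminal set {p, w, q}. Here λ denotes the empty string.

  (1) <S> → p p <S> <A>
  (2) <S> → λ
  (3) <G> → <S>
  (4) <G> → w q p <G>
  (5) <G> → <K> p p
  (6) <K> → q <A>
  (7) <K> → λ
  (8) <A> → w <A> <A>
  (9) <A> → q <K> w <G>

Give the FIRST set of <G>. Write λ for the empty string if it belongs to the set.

FIRST(<S>): from <S>→p p <S> <A> we get {p}; from <S>→λ we get {λ}. So FIRST(<S>) = {λ, p}.
FIRST(<K>): from <K>→q <A> we get {q}; from <K>→λ we get {λ}. So FIRST(<K>) = {λ, q}.
FIRST(<A>): from <A>→w <A> <A> we get {w}; from <A>→q <K> w <G> we get {q}. So FIRST(<A>) = {q, w}.
FIRST(<G>): from <G>→<S> we get {λ, p}; from <G>→w q p <G> we get {w}; from <G>→<K> p p we get {p, q}. So FIRST(<G>) = {λ, p, q, w}.

{λ, p, q, w}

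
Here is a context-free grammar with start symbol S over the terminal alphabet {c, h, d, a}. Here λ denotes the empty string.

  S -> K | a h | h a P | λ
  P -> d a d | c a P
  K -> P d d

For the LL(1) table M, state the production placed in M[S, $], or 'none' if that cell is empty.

FIRST(P): from P->d a d we get {d}; from P->c a P we get {c}. So FIRST(P) = {c, d}.
FIRST(K): from K->P d d we get {c, d}. So FIRST(K) = {c, d}.
FIRST(S): from S->K we get {c, d}; from S->a h we get {a}; from S->h a P we get {h}; from S->λ we get {λ}. So FIRST(S) = {λ, a, c, d, h}.
FOLLOW(S) includes $ since S is the start symbol.
FOLLOW(S): S appears on no right-hand side. Thus FOLLOW(S) = {$}.
For S -> K: FIRST(K) = {c, d}, so it goes in M[S, t] for t ∈ {c, d}.
For S -> a h: FIRST(a h) = {a}, so it goes in M[S, t] for t ∈ {a}.
For S -> h a P: FIRST(h a P) = {h}, so it goes in M[S, t] for t ∈ {h}.
For S -> λ: FIRST(λ) = {λ}, so it goes in M[S, t] for t ∈ {}; since λ ∈ FIRST, also for every t ∈ FOLLOW(S) = {$}.

S -> λ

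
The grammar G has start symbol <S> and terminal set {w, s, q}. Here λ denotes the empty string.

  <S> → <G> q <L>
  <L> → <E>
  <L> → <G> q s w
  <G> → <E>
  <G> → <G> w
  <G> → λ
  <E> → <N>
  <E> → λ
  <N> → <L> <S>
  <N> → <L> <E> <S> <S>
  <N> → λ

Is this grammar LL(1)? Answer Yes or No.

FIRST(<S>) = {q, w}
FIRST(<L>) = {λ, q, w}
FIRST(<G>) = {λ, q, w}
FIRST(<E>) = {λ, q, w}
FIRST(<N>) = {λ, q, w}
FOLLOW(<S>) = {$, q, w}
FOLLOW(<L>) = {$, q, w}
FOLLOW(<G>) = {q, w}
FOLLOW(<E>) = {$, q, w}
FOLLOW(<N>) = {$, q, w}
Cell M[<E>, $] receives both <E> → <N> and <E> → λ — the grammar is not LL(1).

No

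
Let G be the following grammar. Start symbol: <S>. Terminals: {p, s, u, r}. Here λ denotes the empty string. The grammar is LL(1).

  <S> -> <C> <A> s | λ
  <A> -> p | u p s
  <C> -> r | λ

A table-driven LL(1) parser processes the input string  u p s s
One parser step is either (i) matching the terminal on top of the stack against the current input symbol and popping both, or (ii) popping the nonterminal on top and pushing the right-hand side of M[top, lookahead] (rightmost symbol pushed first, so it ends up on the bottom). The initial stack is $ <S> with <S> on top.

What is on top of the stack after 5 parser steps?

s

     Stack        Input      Action
  1  $ <S>        u p s s $  expand <S> -> <C> <A> s
  2  $ s <A> <C>  u p s s $  expand <C> -> λ
  3  $ s <A>      u p s s $  expand <A> -> u p s
  4  $ s s p u    u p s s $  match u
  5  $ s s p      p s s $    match p
Stack after step 5: $ s s (top = s).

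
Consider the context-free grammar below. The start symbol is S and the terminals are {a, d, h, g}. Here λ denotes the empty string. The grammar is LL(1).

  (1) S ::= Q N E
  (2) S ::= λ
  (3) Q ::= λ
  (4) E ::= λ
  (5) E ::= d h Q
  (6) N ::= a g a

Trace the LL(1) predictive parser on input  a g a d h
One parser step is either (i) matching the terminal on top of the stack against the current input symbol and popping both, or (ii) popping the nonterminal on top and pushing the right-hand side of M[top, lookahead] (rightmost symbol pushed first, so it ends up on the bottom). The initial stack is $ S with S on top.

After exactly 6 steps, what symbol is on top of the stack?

     Stack      Input        Action
  1  $ S        a g a d h $  expand S ::= Q N E
  2  $ E N Q    a g a d h $  expand Q ::= λ
  3  $ E N      a g a d h $  expand N ::= a g a
  4  $ E a g a  a g a d h $  match a
  5  $ E a g    g a d h $    match g
  6  $ E a      a d h $      match a
Stack after step 6: $ E (top = E).

E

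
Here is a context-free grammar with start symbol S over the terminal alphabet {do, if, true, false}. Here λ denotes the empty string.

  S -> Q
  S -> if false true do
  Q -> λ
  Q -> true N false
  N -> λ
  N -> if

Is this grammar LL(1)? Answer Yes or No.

Yes

FIRST(S) = {λ, if, true}
FIRST(Q) = {λ, true}
FIRST(N) = {λ, if}
FOLLOW(S) = {$}
FOLLOW(Q) = {$}
FOLLOW(N) = {false}
Each cell of M receives at most one production.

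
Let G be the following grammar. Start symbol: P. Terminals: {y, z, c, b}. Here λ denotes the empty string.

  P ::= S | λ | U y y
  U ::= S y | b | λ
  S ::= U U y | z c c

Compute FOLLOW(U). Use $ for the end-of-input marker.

{b, y, z}

FIRST(P) = {λ, b, y, z}  (via S, U y y)
FIRST(U) = {λ, b, y, z}  (via S y)
FIRST(S) = {b, y, z}  (via U U y)
FOLLOW(P) includes $ since P is the start symbol.
FOLLOW(P): P appears on no right-hand side. Thus FOLLOW(P) = {$}.
FOLLOW(U): in P::=U y y, U is followed by y y with FIRST {y}; in S::=U U y (occurrence 1), U is followed by U y with FIRST {b, y, z}; in S::=U U y (occurrence 2), U is followed by y with FIRST {y}. Thus FOLLOW(U) = {b, y, z}.
FOLLOW(S): in P::=S, the suffix after S is empty, so FOLLOW(S) ⊇ FOLLOW(P) = {$}; in U::=S y, S is followed by y with FIRST {y}. Thus FOLLOW(S) = {$, y}.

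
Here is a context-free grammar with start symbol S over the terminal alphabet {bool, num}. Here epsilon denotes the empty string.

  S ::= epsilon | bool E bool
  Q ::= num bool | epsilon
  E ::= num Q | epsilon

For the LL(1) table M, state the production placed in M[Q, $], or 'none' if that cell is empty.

FIRST(S) = {epsilon, bool}
FIRST(Q) = {epsilon, num}
FIRST(E) = {epsilon, num}
FOLLOW(S) includes $ since S is the start symbol.
FOLLOW(E): in S::=bool E bool, E is followed by bool with FIRST {bool}. Thus FOLLOW(E) = {bool}.
FOLLOW(Q): in E::=num Q, the suffix after Q is empty, so FOLLOW(Q) ⊇ FOLLOW(E) = {bool}. Thus FOLLOW(Q) = {bool}.
For Q ::= num bool: FIRST(num bool) = {num}, so it goes in M[Q, t] for t ∈ {num}.
For Q ::= epsilon: FIRST(epsilon) = {epsilon}, so it goes in M[Q, t] for t ∈ {}; since epsilon ∈ FIRST, also for every t ∈ FOLLOW(Q) = {bool}.
None of these place a production in M[Q, $].

none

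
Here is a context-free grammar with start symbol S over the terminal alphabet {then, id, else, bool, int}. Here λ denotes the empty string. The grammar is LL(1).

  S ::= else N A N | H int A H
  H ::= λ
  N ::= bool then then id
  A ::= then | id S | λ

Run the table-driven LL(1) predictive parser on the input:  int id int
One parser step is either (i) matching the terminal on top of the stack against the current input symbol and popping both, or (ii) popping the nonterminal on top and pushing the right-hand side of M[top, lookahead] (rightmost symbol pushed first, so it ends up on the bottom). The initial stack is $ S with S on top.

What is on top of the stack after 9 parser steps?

step 1: stack=$ S  input=int id int $  — expand S ::= H int A H
step 2: stack=$ H A int H  input=int id int $  — expand H ::= λ
step 3: stack=$ H A int  input=int id int $  — match int
step 4: stack=$ H A  input=id int $  — expand A ::= id S
step 5: stack=$ H S id  input=id int $  — match id
step 6: stack=$ H S  input=int $  — expand S ::= H int A H
step 7: stack=$ H H A int H  input=int $  — expand H ::= λ
step 8: stack=$ H H A int  input=int $  — match int
step 9: stack=$ H H A  input=$  — expand A ::= λ
Stack after step 9: $ H H (top = H).

H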